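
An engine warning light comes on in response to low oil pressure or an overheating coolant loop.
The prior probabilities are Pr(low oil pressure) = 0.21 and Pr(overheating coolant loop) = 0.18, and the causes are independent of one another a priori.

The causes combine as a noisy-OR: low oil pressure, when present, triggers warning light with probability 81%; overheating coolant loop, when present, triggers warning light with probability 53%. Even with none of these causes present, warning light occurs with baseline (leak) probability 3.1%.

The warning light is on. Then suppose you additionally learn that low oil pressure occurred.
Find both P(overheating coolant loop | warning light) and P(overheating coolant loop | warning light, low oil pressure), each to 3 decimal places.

P(overheating coolant loop | warning light) ≈ 0.411; P(overheating coolant loop | warning light, low oil pressure) ≈ 0.197

Under noisy-OR, P(warning light | causes) = 1 − (1−0.031)·∏(1−qᵢ) over the active causes.
Enumerate the 4 (low oil pressure, overheating coolant loop) configurations and weight by the priors:
  P(warning light) = 0.031*0.79*0.82 + 0.54457*0.79*0.18 + 0.81589*0.21*0.82 + 0.913468*0.21*0.18
        = 0.020082 + 0.077438 + 0.140496 + 0.034529 = 0.272545
The terms with overheating coolant loop present sum to 0.111967, so
  P(overheating coolant loop | warning light) = 0.111967 / 0.272545 ≈ 0.411

With the extra evidence:
By total probability over both values of overheating coolant loop:
  P(warning light | low oil pressure) = 0.81589×0.82 + 0.913468×0.18
        = 0.669030 + 0.164424 = 0.833454
Keeping only the overheating coolant loop-present terms gives 0.164424, so
  P(overheating coolant loop | warning light, low oil pressure) = 0.164424 / 0.833454 ≈ 0.197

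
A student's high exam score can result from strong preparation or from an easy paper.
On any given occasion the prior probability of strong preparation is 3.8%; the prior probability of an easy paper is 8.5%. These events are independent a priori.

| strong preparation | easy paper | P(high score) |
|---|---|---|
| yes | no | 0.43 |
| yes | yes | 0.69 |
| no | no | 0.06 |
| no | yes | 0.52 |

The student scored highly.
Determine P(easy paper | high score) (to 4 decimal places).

For the numerator, keep only easy paper=true terms: 0.042520 + 0.002229 = 0.044749
Denominator P(high score): 0.06·0.962·0.915 + 0.52·0.962·0.085 + 0.43·0.038·0.915 + 0.69·0.038·0.085 = 0.112514
Posterior = 0.044749 / 0.112514 ≈ 0.3977

P(easy paper | high score) ≈ 0.3977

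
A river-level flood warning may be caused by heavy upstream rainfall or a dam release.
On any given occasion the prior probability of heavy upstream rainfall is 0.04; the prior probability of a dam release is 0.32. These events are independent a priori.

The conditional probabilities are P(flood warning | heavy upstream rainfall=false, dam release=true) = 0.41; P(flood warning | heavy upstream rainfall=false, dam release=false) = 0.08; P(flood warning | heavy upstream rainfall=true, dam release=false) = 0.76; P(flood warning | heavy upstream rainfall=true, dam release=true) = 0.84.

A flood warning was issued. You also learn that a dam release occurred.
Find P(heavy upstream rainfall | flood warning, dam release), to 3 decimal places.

P(heavy upstream rainfall | flood warning, dam release) ≈ 0.079

For the numerator, keep only heavy upstream rainfall=true terms: 0.84×0.04 = 0.033600
Normalizer over all consistent configurations: 0.41×0.96 + 0.84×0.04 = 0.427200
Posterior = 0.033600 / 0.427200 ≈ 0.079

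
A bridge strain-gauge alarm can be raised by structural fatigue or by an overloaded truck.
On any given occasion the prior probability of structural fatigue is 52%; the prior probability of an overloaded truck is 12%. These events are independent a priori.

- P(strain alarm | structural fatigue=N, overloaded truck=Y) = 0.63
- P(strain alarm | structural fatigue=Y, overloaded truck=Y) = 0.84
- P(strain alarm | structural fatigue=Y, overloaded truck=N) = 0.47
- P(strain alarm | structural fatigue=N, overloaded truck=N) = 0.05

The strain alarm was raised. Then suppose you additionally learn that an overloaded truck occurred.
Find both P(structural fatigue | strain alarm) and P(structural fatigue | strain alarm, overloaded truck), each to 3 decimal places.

For the numerator, keep only structural fatigue=true terms: 0.215072 + 0.052416 = 0.267488
Normalizer over all consistent configurations: 0.05·0.48·0.88 + 0.63·0.48·0.12 + 0.47·0.52·0.88 + 0.84·0.52·0.12 = 0.324896
P(structural fatigue | strain alarm) = 0.267488/0.324896 ≈ 0.823

Now condition on the additional information:
For the numerator, keep only structural fatigue=true terms: 0.84*0.52 = 0.436800
Denominator P(strain alarm | overloaded truck): 0.63*0.48 + 0.84*0.52 = 0.739200
Posterior = 0.436800 / 0.739200 ≈ 0.591
Conditioning on overloaded truck lowers the posterior on structural fatigue: the classic explaining-away effect in a common-effect structure.

P(structural fatigue | strain alarm) ≈ 0.823; P(structural fatigue | strain alarm, overloaded truck) ≈ 0.591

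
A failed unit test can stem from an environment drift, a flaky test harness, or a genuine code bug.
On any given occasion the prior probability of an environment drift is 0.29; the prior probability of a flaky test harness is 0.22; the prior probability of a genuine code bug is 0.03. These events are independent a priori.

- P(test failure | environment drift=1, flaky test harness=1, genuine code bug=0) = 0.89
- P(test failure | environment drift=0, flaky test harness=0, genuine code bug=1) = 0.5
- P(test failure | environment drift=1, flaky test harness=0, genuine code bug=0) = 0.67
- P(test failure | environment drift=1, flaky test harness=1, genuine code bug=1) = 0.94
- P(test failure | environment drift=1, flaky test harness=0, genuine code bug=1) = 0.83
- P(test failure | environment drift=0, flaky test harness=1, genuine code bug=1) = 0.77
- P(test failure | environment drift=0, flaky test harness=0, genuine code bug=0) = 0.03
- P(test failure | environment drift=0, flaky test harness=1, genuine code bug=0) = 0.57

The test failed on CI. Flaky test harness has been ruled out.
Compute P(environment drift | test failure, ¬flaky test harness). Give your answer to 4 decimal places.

P(test failure | ¬flaky test harness) = 0.03·0.71·0.97 + 0.5·0.71·0.03 + 0.67·0.29·0.97 + 0.83·0.29·0.03 = 0.020661 + 0.010650 + 0.188471 + 0.007221 = 0.227003
Of this, 0.195692 comes from 0.188471 + 0.007221 (the environment drift=true cases).
Hence the posterior is 0.195692/0.227003 ≈ 0.8621.

P(environment drift | test failure, ¬flaky test harness) ≈ 0.8621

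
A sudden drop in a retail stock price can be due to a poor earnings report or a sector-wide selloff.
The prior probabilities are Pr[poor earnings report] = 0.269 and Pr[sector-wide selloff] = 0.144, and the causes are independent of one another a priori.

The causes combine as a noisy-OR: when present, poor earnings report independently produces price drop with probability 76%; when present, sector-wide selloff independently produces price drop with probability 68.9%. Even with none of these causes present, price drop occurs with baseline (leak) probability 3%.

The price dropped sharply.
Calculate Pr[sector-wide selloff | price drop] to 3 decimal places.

Under noisy-OR, P(price drop | causes) = 1 − (1−0.03)·∏(1−qᵢ) over the active causes.
Sum P(price drop|·) weighted by the priors over the 4 (poor earnings report, sector-wide selloff) configurations:
  P(price drop) = 0.03·0.731·0.856 + 0.69833·0.731·0.144 + 0.7672·0.269·0.856 + 0.927599·0.269·0.144
        = 0.018772 + 0.073509 + 0.176659 + 0.035931 = 0.304871
Configurations with sector-wide selloff contribute 0.109440, so
  P(sector-wide selloff | price drop) = 0.109440 / 0.304871 ≈ 0.359

Pr[sector-wide selloff | price drop] ≈ 0.359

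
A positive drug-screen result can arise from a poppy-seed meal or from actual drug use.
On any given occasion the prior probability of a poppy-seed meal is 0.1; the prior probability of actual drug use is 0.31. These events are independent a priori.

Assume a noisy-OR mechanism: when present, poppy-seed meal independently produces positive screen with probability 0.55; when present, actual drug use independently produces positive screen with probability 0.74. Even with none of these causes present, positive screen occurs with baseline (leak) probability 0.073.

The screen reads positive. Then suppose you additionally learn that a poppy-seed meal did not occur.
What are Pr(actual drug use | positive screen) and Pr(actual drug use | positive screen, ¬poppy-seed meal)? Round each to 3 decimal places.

Pr(actual drug use | positive screen) ≈ 0.737; Pr(actual drug use | positive screen, ¬poppy-seed meal) ≈ 0.824

Under noisy-OR, P(positive screen | causes) = 1 − (1−0.073)·∏(1−qᵢ) over the active causes.
Weight on actual drug use=true, given the evidence: 0.211755 + 0.027638 = 0.239393
Normalizer over all consistent configurations: 0.073*0.9*0.69 + 0.75898*0.9*0.31 + 0.58285*0.1*0.69 + 0.891541*0.1*0.31 = 0.324943
Posterior = 0.239393 / 0.324943 ≈ 0.737

With the extra evidence:
P(positive screen | ¬poppy-seed meal) = 0.073×0.69 + 0.75898×0.31 = 0.050370 + 0.235284 = 0.285654
Restricting to configurations with actual drug use present: 0.75898×0.31 = 0.235284.
P(actual drug use | positive screen, ¬poppy-seed meal) = 0.235284 / 0.285654 ≈ 0.824
Ruling out poppy-seed meal raises the posterior on actual drug use — the flip side of explaining away.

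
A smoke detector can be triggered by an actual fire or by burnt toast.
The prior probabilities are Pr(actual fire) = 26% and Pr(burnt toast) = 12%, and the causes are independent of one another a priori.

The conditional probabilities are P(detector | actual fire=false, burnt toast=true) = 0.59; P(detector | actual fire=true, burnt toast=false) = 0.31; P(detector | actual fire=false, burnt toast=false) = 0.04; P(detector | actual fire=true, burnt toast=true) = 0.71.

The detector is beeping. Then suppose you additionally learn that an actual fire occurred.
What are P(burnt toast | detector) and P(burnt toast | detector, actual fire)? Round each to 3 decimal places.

By total probability over the 4 (actual fire, burnt toast) configurations:
  P(detector) = 0.04·0.74·0.88 + 0.59·0.74·0.12 + 0.31·0.26·0.88 + 0.71·0.26·0.12
        = 0.026048 + 0.052392 + 0.070928 + 0.022152 = 0.171520
Configurations with burnt toast contribute 0.074544, so
  P(burnt toast | detector) = 0.074544 / 0.171520 ≈ 0.435

Now also conditioning on actual fire=true:
Weight on burnt toast=true, given the evidence: 0.71·0.12 = 0.085200
Normalizer over all consistent configurations: 0.31·0.88 + 0.71·0.12 = 0.358000
Posterior = 0.085200 / 0.358000 ≈ 0.238

P(burnt toast | detector) ≈ 0.435; P(burnt toast | detector, actual fire) ≈ 0.238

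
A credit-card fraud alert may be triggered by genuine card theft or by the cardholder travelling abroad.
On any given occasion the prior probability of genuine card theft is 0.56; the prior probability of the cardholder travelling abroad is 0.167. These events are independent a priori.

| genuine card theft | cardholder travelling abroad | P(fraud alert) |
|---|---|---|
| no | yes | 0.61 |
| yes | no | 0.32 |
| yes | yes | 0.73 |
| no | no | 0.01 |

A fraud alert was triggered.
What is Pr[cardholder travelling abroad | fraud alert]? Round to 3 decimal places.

Pr[cardholder travelling abroad | fraud alert] ≈ 0.425

By total probability over the 4 (genuine card theft, cardholder travelling abroad) configurations:
  P(fraud alert) = 0.01·0.44·0.833 + 0.61·0.44·0.167 + 0.32·0.56·0.833 + 0.73·0.56·0.167
        = 0.003665 + 0.044823 + 0.149274 + 0.068270 = 0.266032
The terms with cardholder travelling abroad present sum to 0.113093, so
  P(cardholder travelling abroad | fraud alert) = 0.113093 / 0.266032 ≈ 0.425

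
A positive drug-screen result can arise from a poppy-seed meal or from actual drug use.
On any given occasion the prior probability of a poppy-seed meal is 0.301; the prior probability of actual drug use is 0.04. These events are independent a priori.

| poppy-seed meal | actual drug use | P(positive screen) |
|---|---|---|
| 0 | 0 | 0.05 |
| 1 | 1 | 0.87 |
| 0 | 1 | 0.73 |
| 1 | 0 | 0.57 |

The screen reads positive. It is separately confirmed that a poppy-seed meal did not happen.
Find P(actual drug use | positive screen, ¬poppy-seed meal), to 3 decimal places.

By total probability over both values of actual drug use:
  P(positive screen | ¬poppy-seed meal) = 0.05×0.96 + 0.73×0.04
        = 0.048000 + 0.029200 = 0.077200
Configurations with actual drug use contribute 0.029200, so
  P(actual drug use | positive screen, ¬poppy-seed meal) = 0.029200 / 0.077200 ≈ 0.378

P(actual drug use | positive screen, ¬poppy-seed meal) ≈ 0.378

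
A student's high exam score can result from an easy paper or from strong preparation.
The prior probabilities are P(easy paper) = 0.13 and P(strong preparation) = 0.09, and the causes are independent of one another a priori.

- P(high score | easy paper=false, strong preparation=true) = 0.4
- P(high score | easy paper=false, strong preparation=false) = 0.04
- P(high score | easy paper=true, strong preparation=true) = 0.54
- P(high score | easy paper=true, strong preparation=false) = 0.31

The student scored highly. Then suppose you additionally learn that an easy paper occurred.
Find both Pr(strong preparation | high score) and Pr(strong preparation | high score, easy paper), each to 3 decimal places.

P(high score) = 0.04×0.87×0.91 + 0.4×0.87×0.09 + 0.31×0.13×0.91 + 0.54×0.13×0.09 = 0.031668 + 0.031320 + 0.036673 + 0.006318 = 0.105979
Of this, 0.037638 comes from 0.031320 + 0.006318 (the strong preparation=true cases).
Hence the posterior is 0.037638/0.105979 ≈ 0.355.

Now also conditioning on easy paper=true:
P(high score | easy paper) = 0.31*0.91 + 0.54*0.09 = 0.282100 + 0.048600 = 0.330700
Restricting to configurations with strong preparation present: 0.54*0.09 = 0.048600.
So P(strong preparation | high score, easy paper) = 0.048600/0.330700 ≈ 0.147.
Conditioning on easy paper lowers the posterior on strong preparation: the classic explaining-away effect in a common-effect structure.

Pr(strong preparation | high score) ≈ 0.355; Pr(strong preparation | high score, easy paper) ≈ 0.147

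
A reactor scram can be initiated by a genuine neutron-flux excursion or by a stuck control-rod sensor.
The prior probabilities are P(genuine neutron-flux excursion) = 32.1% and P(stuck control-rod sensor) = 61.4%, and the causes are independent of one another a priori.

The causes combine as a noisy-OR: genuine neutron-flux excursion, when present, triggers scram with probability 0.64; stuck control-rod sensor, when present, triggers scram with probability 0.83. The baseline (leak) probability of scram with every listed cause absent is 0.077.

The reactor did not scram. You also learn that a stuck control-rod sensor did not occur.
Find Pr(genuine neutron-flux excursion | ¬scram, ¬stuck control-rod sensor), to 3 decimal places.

Under noisy-OR, P(scram | causes) = 1 − (1−0.077)·∏(1−qᵢ) over the active causes.
P(¬scram | ¬stuck control-rod sensor) = 0.923*0.679 + 0.33228*0.321 = 0.626717 + 0.106662 = 0.733379
The genuine neutron-flux excursion-present share is 0.33228*0.321 = 0.106662.
Hence the posterior is 0.106662/0.733379 ≈ 0.145.

Pr(genuine neutron-flux excursion | ¬scram, ¬stuck control-rod sensor) ≈ 0.145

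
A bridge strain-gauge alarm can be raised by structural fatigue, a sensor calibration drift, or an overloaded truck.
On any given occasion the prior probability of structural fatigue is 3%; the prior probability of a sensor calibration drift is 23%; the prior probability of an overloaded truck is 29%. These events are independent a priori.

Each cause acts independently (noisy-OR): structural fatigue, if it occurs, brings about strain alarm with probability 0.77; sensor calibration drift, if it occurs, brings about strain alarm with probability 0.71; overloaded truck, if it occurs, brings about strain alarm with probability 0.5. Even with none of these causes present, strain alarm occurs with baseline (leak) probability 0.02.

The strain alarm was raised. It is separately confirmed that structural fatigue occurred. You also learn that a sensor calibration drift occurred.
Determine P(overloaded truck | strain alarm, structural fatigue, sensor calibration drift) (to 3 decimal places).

Under noisy-OR, P(strain alarm | causes) = 1 − (1−0.02)·∏(1−qᵢ) over the active causes.
P(strain alarm | structural fatigue, sensor calibration drift) = 0.934634*0.71 + 0.967317*0.29 = 0.663590 + 0.280522 = 0.944112
Of this, 0.280522 comes from 0.967317*0.29 (the overloaded truck=true cases).
Hence the posterior is 0.280522/0.944112 ≈ 0.297.

P(overloaded truck | strain alarm, structural fatigue, sensor calibration drift) ≈ 0.297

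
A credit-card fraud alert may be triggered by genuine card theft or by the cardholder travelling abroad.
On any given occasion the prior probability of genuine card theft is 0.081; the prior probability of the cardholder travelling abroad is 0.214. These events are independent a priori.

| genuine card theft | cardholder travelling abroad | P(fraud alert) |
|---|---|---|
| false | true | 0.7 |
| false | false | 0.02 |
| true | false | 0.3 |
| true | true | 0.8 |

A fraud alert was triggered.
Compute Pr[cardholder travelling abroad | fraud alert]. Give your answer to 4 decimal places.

Pr[cardholder travelling abroad | fraud alert] ≈ 0.8187

Weight on cardholder travelling abroad=true, given the evidence: 0.137666 + 0.013867 = 0.151533
Normalizer over all consistent configurations: 0.02×0.919×0.786 + 0.7×0.919×0.214 + 0.3×0.081×0.786 + 0.8×0.081×0.214 = 0.185080
P(cardholder travelling abroad | fraud alert) = 0.151533/0.185080 ≈ 0.8187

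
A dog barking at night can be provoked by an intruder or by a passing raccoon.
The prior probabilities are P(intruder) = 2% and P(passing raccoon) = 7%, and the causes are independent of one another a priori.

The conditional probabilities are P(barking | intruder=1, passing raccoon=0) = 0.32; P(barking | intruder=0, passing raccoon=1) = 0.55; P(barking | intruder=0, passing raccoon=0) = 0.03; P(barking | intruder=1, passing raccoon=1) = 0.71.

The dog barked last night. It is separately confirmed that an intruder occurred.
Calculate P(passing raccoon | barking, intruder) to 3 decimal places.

P(passing raccoon | barking, intruder) ≈ 0.143

For the numerator, keep only passing raccoon=true terms: 0.71*0.07 = 0.049700
Normalizer over all consistent configurations: 0.32*0.93 + 0.71*0.07 = 0.347300
P(passing raccoon | barking, intruder) = 0.049700/0.347300 ≈ 0.143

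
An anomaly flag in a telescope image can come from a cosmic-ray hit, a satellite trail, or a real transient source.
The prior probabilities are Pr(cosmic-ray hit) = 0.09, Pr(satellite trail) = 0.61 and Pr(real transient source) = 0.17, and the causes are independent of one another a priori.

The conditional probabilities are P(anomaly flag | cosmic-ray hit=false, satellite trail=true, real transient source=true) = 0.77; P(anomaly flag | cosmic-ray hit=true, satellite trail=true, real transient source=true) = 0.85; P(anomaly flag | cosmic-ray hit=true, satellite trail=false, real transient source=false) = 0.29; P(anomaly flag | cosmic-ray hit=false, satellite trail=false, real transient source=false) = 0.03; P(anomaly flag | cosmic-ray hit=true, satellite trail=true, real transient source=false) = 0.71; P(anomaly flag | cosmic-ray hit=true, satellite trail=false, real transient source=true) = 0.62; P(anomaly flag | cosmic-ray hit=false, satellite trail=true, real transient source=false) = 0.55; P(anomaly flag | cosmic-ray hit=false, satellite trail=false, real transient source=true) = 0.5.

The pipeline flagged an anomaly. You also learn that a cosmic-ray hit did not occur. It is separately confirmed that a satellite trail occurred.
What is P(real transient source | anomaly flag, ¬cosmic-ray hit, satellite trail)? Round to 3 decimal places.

P(real transient source | anomaly flag, ¬cosmic-ray hit, satellite trail) ≈ 0.223

For the numerator, keep only real transient source=true terms: 0.77·0.17 = 0.130900
Denominator P(anomaly flag | ¬cosmic-ray hit, satellite trail): 0.55·0.83 + 0.77·0.17 = 0.587400
P(real transient source | anomaly flag, ¬cosmic-ray hit, satellite trail) = 0.130900/0.587400 ≈ 0.223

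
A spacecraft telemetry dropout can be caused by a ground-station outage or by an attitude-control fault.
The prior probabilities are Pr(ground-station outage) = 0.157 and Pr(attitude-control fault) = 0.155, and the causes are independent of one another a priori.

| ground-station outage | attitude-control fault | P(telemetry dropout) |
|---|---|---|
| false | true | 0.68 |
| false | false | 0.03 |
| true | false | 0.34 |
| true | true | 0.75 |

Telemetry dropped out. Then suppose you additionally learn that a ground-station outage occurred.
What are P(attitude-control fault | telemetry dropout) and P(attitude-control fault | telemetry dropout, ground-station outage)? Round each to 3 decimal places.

P(attitude-control fault | telemetry dropout) ≈ 0.617; P(attitude-control fault | telemetry dropout, ground-station outage) ≈ 0.288

P(telemetry dropout) = 0.03×0.843×0.845 + 0.68×0.843×0.155 + 0.34×0.157×0.845 + 0.75×0.157×0.155 = 0.021370 + 0.088852 + 0.045106 + 0.018251 = 0.173579
Restricting to configurations with attitude-control fault present: 0.088852 + 0.018251 = 0.107103.
Hence the posterior is 0.107103/0.173579 ≈ 0.617.

Now condition on the additional information:
Enumerate both values of attitude-control fault and weight by the priors:
  P(telemetry dropout | ground-station outage) = 0.34*0.845 + 0.75*0.155
        = 0.287300 + 0.116250 = 0.403550
Configurations with attitude-control fault contribute 0.116250, so
  P(attitude-control fault | telemetry dropout, ground-station outage) = 0.116250 / 0.403550 ≈ 0.288
— ground-station outage explains away the evidence for attitude-control fault.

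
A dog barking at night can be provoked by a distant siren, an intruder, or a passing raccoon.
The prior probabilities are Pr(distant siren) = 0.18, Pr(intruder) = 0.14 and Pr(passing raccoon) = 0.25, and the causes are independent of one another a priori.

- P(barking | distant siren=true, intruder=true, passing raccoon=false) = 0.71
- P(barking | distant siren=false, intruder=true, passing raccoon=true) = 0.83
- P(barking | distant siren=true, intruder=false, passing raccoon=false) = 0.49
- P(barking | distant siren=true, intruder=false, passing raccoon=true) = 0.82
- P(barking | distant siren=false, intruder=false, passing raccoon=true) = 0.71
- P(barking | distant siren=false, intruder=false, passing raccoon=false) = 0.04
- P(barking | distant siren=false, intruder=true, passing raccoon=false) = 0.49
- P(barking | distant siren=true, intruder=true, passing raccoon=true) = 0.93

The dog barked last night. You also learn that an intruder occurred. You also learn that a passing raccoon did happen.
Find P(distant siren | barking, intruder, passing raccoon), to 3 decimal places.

P(distant siren | barking, intruder, passing raccoon) ≈ 0.197

P(barking | intruder, passing raccoon) = 0.83×0.82 + 0.93×0.18 = 0.680600 + 0.167400 = 0.848000
Restricting to configurations with distant siren present: 0.93×0.18 = 0.167400.
So P(distant siren | barking, intruder, passing raccoon) = 0.167400/0.848000 ≈ 0.197.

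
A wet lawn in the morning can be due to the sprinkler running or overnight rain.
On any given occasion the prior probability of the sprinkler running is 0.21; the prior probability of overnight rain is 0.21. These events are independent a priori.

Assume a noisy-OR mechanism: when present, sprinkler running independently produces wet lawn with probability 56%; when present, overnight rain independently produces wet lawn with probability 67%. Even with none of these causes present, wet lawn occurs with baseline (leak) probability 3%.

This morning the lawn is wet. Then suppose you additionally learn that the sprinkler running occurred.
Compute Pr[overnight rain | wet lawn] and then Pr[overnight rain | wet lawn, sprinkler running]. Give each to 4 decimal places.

Pr[overnight rain | wet lawn] ≈ 0.5697; Pr[overnight rain | wet lawn, sprinkler running] ≈ 0.2849

Under noisy-OR, P(wet lawn | causes) = 1 − (1−0.03)·∏(1−qᵢ) over the active causes.
By total probability over the 4 (sprinkler running, overnight rain) configurations:
  P(wet lawn) = 0.03×0.79×0.79 + 0.6799×0.79×0.21 + 0.5732×0.21×0.79 + 0.859156×0.21×0.21
        = 0.018723 + 0.112795 + 0.095094 + 0.037889 = 0.264501
The terms with overnight rain present sum to 0.150684, so
  P(overnight rain | wet lawn) = 0.150684 / 0.264501 ≈ 0.5697

Now also conditioning on sprinkler running=true:
Enumerate both values of overnight rain and weight by the priors:
  P(wet lawn | sprinkler running) = 0.5732*0.79 + 0.859156*0.21
        = 0.452828 + 0.180423 = 0.633251
Configurations with overnight rain contribute 0.180423, so
  P(overnight rain | wet lawn, sprinkler running) = 0.180423 / 0.633251 ≈ 0.2849
— sprinkler running explains away the evidence for overnight rain.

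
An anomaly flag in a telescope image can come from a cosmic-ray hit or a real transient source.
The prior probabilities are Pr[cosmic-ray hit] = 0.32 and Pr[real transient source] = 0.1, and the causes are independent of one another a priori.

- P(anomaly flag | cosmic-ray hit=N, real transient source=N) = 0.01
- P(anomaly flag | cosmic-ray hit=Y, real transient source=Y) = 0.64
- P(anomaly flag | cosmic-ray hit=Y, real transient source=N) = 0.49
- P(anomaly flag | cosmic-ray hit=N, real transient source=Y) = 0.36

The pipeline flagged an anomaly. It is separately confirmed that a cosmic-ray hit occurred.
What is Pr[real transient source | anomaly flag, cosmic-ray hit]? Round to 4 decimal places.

Pr[real transient source | anomaly flag, cosmic-ray hit] ≈ 0.1267

Enumerate both values of real transient source and weight by the priors:
  P(anomaly flag | cosmic-ray hit) = 0.49*0.9 + 0.64*0.1
        = 0.441000 + 0.064000 = 0.505000
Keeping only the real transient source-present terms gives 0.064000, so
  P(real transient source | anomaly flag, cosmic-ray hit) = 0.064000 / 0.505000 ≈ 0.1267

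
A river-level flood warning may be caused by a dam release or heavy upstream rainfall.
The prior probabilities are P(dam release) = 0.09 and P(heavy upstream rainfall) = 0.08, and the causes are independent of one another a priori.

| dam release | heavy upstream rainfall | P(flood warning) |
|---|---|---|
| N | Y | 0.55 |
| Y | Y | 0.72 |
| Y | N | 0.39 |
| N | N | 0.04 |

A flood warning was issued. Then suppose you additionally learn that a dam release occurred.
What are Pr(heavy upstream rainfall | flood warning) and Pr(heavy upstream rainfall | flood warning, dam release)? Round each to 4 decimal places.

By total probability over the 4 (dam release, heavy upstream rainfall) configurations:
  P(flood warning) = 0.04*0.91*0.92 + 0.55*0.91*0.08 + 0.39*0.09*0.92 + 0.72*0.09*0.08
        = 0.033488 + 0.040040 + 0.032292 + 0.005184 = 0.111004
The terms with heavy upstream rainfall present sum to 0.045224, so
  P(heavy upstream rainfall | flood warning) = 0.045224 / 0.111004 ≈ 0.4074

With the extra evidence:
Numerator (weight on configurations with heavy upstream rainfall): 0.72·0.08 = 0.057600
Normalizer over all consistent configurations: 0.39·0.92 + 0.72·0.08 = 0.416400
Posterior = 0.057600 / 0.416400 ≈ 0.1383

Pr(heavy upstream rainfall | flood warning) ≈ 0.4074; Pr(heavy upstream rainfall | flood warning, dam release) ≈ 0.1383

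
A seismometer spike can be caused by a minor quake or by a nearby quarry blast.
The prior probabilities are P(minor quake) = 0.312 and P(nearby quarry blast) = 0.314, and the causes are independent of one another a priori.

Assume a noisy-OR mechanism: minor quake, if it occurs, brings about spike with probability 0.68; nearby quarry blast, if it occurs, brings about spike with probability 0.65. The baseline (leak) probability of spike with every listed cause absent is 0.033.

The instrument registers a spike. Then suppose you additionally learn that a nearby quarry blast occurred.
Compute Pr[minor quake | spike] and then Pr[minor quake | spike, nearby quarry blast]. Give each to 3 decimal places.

Under noisy-OR, P(spike | causes) = 1 − (1−0.033)·∏(1−qᵢ) over the active causes.
Weight on minor quake=true, given the evidence: 0.147802 + 0.087358 = 0.235160
Normalizer over all consistent configurations: 0.033·0.688·0.686 + 0.66155·0.688·0.314 + 0.69056·0.312·0.686 + 0.891696·0.312·0.314 = 0.393651
Posterior = 0.235160 / 0.393651 ≈ 0.597

Now also conditioning on nearby quarry blast=true:
P(spike | nearby quarry blast) = 0.66155*0.688 + 0.891696*0.312 = 0.455146 + 0.278209 = 0.733355
Of this, 0.278209 comes from 0.891696*0.312 (the minor quake=true cases).
So P(minor quake | spike, nearby quarry blast) = 0.278209/0.733355 ≈ 0.379.

Pr[minor quake | spike] ≈ 0.597; Pr[minor quake | spike, nearby quarry blast] ≈ 0.379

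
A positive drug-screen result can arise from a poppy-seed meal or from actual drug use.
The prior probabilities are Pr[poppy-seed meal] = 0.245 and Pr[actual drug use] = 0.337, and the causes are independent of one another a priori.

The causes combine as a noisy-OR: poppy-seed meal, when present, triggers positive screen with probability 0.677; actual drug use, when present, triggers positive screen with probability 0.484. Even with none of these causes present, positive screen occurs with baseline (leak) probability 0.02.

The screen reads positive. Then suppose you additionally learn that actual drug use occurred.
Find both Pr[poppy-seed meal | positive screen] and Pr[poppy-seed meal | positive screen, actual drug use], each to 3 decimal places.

Under noisy-OR, P(positive screen | causes) = 1 − (1−0.02)·∏(1−qᵢ) over the active causes.
Numerator (weight on configurations with poppy-seed meal): 0.111018 + 0.069079 = 0.180097
The normalizing constant is 0.02·0.755·0.663 + 0.49432·0.755·0.337 + 0.68346·0.245·0.663 + 0.836665·0.245·0.337 = 0.315880
Posterior = 0.180097 / 0.315880 ≈ 0.570

Now also conditioning on actual drug use=true:
Enumerate both values of poppy-seed meal and weight by the priors:
  P(positive screen | actual drug use) = 0.49432×0.755 + 0.836665×0.245
        = 0.373212 + 0.204983 = 0.578195
Keeping only the poppy-seed meal-present terms gives 0.204983, so
  P(poppy-seed meal | positive screen, actual drug use) = 0.204983 / 0.578195 ≈ 0.355

Pr[poppy-seed meal | positive screen] ≈ 0.570; Pr[poppy-seed meal | positive screen, actual drug use] ≈ 0.355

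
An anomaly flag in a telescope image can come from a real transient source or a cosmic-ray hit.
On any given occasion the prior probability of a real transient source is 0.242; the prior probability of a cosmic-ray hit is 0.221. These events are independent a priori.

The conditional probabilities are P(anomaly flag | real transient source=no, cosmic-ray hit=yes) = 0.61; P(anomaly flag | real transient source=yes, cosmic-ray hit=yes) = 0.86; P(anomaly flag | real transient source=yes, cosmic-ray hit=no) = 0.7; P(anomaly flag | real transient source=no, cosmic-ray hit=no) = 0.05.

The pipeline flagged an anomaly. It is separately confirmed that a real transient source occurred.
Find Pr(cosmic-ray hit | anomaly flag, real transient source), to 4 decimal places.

P(anomaly flag | real transient source) = 0.7·0.779 + 0.86·0.221 = 0.545300 + 0.190060 = 0.735360
Restricting to configurations with cosmic-ray hit present: 0.86·0.221 = 0.190060.
Hence the posterior is 0.190060/0.735360 ≈ 0.2585.

Pr(cosmic-ray hit | anomaly flag, real transient source) ≈ 0.2585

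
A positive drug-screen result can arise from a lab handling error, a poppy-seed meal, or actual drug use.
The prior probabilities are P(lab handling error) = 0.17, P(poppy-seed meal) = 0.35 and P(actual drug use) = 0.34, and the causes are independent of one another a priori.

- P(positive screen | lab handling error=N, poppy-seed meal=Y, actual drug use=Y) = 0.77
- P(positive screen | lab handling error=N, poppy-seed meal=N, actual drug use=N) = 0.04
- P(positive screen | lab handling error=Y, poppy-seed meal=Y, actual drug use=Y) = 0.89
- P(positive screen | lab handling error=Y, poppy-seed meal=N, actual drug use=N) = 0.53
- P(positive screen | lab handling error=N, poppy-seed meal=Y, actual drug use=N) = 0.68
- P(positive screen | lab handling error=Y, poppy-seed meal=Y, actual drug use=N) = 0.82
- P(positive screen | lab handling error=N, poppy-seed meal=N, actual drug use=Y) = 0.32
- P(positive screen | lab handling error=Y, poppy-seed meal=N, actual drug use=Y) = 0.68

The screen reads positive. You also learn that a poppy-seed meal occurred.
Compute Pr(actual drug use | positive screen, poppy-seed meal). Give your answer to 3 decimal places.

Pr(actual drug use | positive screen, poppy-seed meal) ≈ 0.367

Enumerate the 4 (lab handling error, actual drug use) configurations and weight by the priors:
  P(positive screen | poppy-seed meal) = 0.68*0.83*0.66 + 0.77*0.83*0.34 + 0.82*0.17*0.66 + 0.89*0.17*0.34
        = 0.372504 + 0.217294 + 0.092004 + 0.051442 = 0.733244
Configurations with actual drug use contribute 0.268736, so
  P(actual drug use | positive screen, poppy-seed meal) = 0.268736 / 0.733244 ≈ 0.367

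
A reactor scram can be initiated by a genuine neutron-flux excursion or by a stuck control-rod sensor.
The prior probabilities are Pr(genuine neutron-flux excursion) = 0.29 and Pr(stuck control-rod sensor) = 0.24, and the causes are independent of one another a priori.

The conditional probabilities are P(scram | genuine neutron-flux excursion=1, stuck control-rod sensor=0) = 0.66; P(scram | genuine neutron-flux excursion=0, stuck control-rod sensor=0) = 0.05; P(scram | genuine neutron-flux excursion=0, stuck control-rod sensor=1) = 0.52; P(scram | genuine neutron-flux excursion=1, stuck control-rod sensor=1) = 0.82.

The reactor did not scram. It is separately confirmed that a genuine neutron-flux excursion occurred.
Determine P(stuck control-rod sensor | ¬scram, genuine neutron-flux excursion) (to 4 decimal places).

Weight on stuck control-rod sensor=true, given the evidence: 0.18·0.24 = 0.043200
Normalizer over all consistent configurations: 0.34·0.76 + 0.18·0.24 = 0.301600
P(stuck control-rod sensor | ¬scram, genuine neutron-flux excursion) = 0.043200/0.301600 ≈ 0.1432

P(stuck control-rod sensor | ¬scram, genuine neutron-flux excursion) ≈ 0.1432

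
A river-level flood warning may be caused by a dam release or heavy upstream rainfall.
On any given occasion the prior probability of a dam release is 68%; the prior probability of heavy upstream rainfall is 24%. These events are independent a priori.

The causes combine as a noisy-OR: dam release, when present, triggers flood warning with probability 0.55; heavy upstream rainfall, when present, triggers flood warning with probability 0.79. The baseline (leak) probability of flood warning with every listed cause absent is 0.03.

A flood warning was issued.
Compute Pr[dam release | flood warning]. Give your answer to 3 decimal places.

Under noisy-OR, P(flood warning | causes) = 1 − (1−0.03)·∏(1−qᵢ) over the active causes.
P(flood warning) = 0.03*0.32*0.76 + 0.7963*0.32*0.24 + 0.5635*0.68*0.76 + 0.908335*0.68*0.24 = 0.007296 + 0.061156 + 0.291217 + 0.148240 = 0.507909
Of this, 0.439457 comes from 0.291217 + 0.148240 (the dam release=true cases).
P(dam release | flood warning) = 0.439457 / 0.507909 ≈ 0.865

Pr[dam release | flood warning] ≈ 0.865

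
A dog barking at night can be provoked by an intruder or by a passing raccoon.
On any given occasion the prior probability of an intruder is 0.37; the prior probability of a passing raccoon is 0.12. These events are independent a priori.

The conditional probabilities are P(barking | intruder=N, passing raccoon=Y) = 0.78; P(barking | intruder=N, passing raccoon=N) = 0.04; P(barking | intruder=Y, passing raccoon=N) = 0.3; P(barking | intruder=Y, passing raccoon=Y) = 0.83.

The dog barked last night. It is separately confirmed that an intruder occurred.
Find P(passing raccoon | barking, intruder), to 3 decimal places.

P(passing raccoon | barking, intruder) ≈ 0.274

P(barking | intruder) = 0.3*0.88 + 0.83*0.12 = 0.264000 + 0.099600 = 0.363600
The passing raccoon-present share is 0.83*0.12 = 0.099600.
Hence the posterior is 0.099600/0.363600 ≈ 0.274.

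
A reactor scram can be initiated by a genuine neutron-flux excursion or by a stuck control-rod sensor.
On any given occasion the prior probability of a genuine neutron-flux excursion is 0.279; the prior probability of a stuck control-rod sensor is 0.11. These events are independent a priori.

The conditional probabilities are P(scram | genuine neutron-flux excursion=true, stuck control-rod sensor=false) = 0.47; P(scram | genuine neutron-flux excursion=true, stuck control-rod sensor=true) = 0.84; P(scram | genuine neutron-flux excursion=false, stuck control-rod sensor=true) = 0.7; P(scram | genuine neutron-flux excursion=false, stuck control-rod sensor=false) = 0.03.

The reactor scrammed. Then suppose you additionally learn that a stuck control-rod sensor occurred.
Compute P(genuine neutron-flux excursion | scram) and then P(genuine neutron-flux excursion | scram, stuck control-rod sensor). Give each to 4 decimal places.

P(scram) = 0.03·0.721·0.89 + 0.7·0.721·0.11 + 0.47·0.279·0.89 + 0.84·0.279·0.11 = 0.019251 + 0.055517 + 0.116706 + 0.025780 = 0.217254
The genuine neutron-flux excursion-present share is 0.116706 + 0.025780 = 0.142486.
So P(genuine neutron-flux excursion | scram) = 0.142486/0.217254 ≈ 0.6558.

With the extra evidence:
Sum P(scram|·) weighted by the priors over both values of genuine neutron-flux excursion:
  P(scram | stuck control-rod sensor) = 0.7×0.721 + 0.84×0.279
        = 0.504700 + 0.234360 = 0.739060
Configurations with genuine neutron-flux excursion contribute 0.234360, so
  P(genuine neutron-flux excursion | scram, stuck control-rod sensor) = 0.234360 / 0.739060 ≈ 0.3171
— stuck control-rod sensor explains away the evidence for genuine neutron-flux excursion.

P(genuine neutron-flux excursion | scram) ≈ 0.6558; P(genuine neutron-flux excursion | scram, stuck control-rod sensor) ≈ 0.3171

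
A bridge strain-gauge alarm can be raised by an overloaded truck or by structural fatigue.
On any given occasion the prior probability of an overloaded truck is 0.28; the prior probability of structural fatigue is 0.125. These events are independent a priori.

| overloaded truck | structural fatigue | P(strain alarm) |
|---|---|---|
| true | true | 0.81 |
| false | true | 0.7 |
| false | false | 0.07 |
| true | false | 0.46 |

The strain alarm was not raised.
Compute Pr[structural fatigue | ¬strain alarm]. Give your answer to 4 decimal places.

P(¬strain alarm) = 0.93×0.72×0.875 + 0.3×0.72×0.125 + 0.54×0.28×0.875 + 0.19×0.28×0.125 = 0.585900 + 0.027000 + 0.132300 + 0.006650 = 0.751850
The structural fatigue-present share is 0.027000 + 0.006650 = 0.033650.
So P(structural fatigue | ¬strain alarm) = 0.033650/0.751850 ≈ 0.0448.

Pr[structural fatigue | ¬strain alarm] ≈ 0.0448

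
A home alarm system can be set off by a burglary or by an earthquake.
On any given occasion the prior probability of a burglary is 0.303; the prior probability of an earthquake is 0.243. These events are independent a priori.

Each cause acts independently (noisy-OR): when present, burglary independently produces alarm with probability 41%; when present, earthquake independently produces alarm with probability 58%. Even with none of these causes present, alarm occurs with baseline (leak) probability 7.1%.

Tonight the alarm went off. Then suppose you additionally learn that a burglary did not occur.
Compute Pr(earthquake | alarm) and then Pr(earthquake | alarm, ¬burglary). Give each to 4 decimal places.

Pr(earthquake | alarm) ≈ 0.5313; Pr(earthquake | alarm, ¬burglary) ≈ 0.7338

Under noisy-OR, P(alarm | causes) = 1 − (1−0.071)·∏(1−qᵢ) over the active causes.
Numerator (weight on configurations with earthquake): 0.103286 + 0.056679 = 0.159965
Normalizer over all consistent configurations: 0.071×0.697×0.757 + 0.60982×0.697×0.243 + 0.45189×0.303×0.757 + 0.769794×0.303×0.243 = 0.301077
Posterior = 0.159965 / 0.301077 ≈ 0.5313

With the extra evidence:
By total probability over both values of earthquake:
  P(alarm | ¬burglary) = 0.071*0.757 + 0.60982*0.243
        = 0.053747 + 0.148186 = 0.201933
Keeping only the earthquake-present terms gives 0.148186, so
  P(earthquake | alarm, ¬burglary) = 0.148186 / 0.201933 ≈ 0.7338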